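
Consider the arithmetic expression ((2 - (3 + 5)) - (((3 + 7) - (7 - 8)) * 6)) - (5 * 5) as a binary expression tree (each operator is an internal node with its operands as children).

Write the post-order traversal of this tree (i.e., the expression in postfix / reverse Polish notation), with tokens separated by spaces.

2 3 5 + - 3 7 + 7 8 - - 6 * - 5 5 * -

Post-order on an expression tree gives postfix notation: for each operator, emit left operand, right operand, then the operator.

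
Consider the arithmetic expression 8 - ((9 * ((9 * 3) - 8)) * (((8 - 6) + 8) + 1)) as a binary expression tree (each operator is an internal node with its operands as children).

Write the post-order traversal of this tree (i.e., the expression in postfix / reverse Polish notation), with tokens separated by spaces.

Post-order on an expression tree gives postfix notation: for each operator, emit left operand, right operand, then the operator.

8 9 9 3 * 8 - * 8 6 - 8 + 1 + * -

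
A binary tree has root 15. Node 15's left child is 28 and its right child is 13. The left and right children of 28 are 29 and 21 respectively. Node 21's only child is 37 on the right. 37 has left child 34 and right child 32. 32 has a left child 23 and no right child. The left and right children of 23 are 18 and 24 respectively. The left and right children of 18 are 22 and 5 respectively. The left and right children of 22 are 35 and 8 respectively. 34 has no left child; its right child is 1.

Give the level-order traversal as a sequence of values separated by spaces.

Level-order visits nodes level by level from the root, left to right within each level.
Level 0: 15
Level 1: 28, 13
Level 2: 29, 21
Level 3: 37
Level 4: 34, 32
Level 5: 1, 23
Level 6: 18, 24
Level 7: 22, 5
Level 8: 35, 8

15 28 13 29 21 37 34 32 1 23 18 24 22 5 35 8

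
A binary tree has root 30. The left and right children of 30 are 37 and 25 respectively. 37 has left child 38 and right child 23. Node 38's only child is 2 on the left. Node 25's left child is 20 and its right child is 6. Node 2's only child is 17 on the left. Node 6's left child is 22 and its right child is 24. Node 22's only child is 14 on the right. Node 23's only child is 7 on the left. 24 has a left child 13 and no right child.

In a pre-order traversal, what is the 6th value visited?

23

Pre-order visits the node, then its left subtree, then its right subtree.
Visit 30.
At 30: go left to 37.
  Visit 37.
  At 37: go left to 38.
    Visit 38.
    At 38: go left to 2.
      Visit 2.
      At 2: go left to 17.
        17 is a leaf — visit 17.
      At 2: no right child.
    At 38: no right child.
  At 37: go right to 23.
    Visit 23.
    At 23: go left to 7.
      7 is a leaf — visit 7.
    At 23: no right child.
At 30: go right to 25.
  Visit 25.
  At 25: go left to 20.
    20 is a leaf — visit 20.
  At 25: go right to 6.
    Visit 6.
    At 6: go left to 22.
      Visit 22.
      At 22: no left child.
      At 22: go right to 14.
        14 is a leaf — visit 14.
    At 6: go right to 24.
      Visit 24.
      At 24: go left to 13.
        13 is a leaf — visit 13.
      At 24: no right child.
Full pre-order sequence: 30, 37, 38, 2, 17, 23, 7, 25, 20, 6, 22, 14, 24, 13.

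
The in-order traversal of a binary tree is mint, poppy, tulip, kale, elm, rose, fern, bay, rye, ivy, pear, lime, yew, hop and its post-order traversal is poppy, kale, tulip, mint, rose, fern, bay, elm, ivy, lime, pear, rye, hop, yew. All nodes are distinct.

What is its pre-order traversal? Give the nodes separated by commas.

yew, rye, elm, mint, tulip, poppy, kale, bay, fern, rose, pear, ivy, lime, hop

The last element of post-order is the root; it splits in-order into left and right subtrees.
Root yew: left subtree has 12 nodes {mint, poppy, tulip, kale, elm, rose, fern, bay, rye, ivy, pear, lime}, right has 1 {hop}.
  Root rye: left subtree has 8 nodes {mint, poppy, tulip, kale, elm, rose, fern, bay}, right has 3 {ivy, pear, lime}.
    Root elm: left subtree has 4 nodes {mint, poppy, tulip, kale}, right has 3 {rose, fern, bay}.
      Root mint: left subtree has 0 nodes { }, right has 3 {poppy, tulip, kale}.
        Root tulip: left subtree has 1 node {poppy}, right has 1 {kale}.
      Root bay: left subtree has 2 nodes {rose, fern}, right has 0 { }.
        Root fern: left subtree has 1 node {rose}, right has 0 { }.
    Root pear: left subtree has 1 node {ivy}, right has 1 {lime}.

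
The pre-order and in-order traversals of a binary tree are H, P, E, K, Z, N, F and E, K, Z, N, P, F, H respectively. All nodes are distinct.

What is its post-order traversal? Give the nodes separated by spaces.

The first element of pre-order is the root; it splits in-order into left and right subtrees.
Root H: left subtree has 6 nodes {E, K, Z, N, P, F}, right has 0 { }.
  Root P: left subtree has 4 nodes {E, K, Z, N}, right has 1 {F}.
    Root E: left subtree has 0 nodes { }, right has 3 {K, Z, N}.
      Root K: left subtree has 0 nodes { }, right has 2 {Z, N}.
        Root Z: left subtree has 0 nodes { }, right has 1 {N}.

N Z K E F P H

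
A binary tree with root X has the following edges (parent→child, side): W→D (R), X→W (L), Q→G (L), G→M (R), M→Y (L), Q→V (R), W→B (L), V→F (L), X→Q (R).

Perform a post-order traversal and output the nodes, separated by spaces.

B D W Y M G F V Q X

Post-order visits the left subtree, then the right subtree, then the node.
At X: go left to W.
  At W: go left to B.
    B is a leaf — visit B.
  At W: go right to D.
    D is a leaf — visit D.
  Visit W.
At X: go right to Q.
  At Q: go left to G.
    At G: no left child.
    At G: go right to M.
      At M: go left to Y.
        Y is a leaf — visit Y.
      At M: no right child.
      Visit M.
    Visit G.
  At Q: go right to V.
    At V: go left to F.
      F is a leaf — visit F.
    At V: no right child.
    Visit V.
  Visit Q.
Visit X.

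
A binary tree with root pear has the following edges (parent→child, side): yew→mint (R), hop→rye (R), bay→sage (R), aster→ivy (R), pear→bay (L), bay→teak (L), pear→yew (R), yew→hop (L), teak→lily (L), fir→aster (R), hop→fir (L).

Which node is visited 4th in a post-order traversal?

bay

Post-order visits the left subtree, then the right subtree, then the node.
At pear: go left to bay.
  At bay: go left to teak.
    At teak: go left to lily.
      lily is a leaf — visit lily.
    At teak: no right child.
    Visit teak.
  At bay: go right to sage.
    sage is a leaf — visit sage.
  Visit bay.
At pear: go right to yew.
  At yew: go left to hop.
    At hop: go left to fir.
      At fir: no left child.
      At fir: go right to aster.
        At aster: no left child.
        At aster: go right to ivy.
          ivy is a leaf — visit ivy.
        Visit aster.
      Visit fir.
    At hop: go right to rye.
      rye is a leaf — visit rye.
    Visit hop.
  At yew: go right to mint.
    mint is a leaf — visit mint.
  Visit yew.
Visit pear.
Full post-order sequence: lily, teak, sage, bay, ivy, aster, fir, rye, hop, mint, yew, pear.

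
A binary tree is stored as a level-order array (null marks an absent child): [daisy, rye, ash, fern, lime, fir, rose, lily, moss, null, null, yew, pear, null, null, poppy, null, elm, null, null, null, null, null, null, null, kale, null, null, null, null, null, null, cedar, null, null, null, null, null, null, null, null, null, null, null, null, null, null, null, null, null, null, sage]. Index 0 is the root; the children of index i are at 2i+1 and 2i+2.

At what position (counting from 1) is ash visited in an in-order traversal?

In-order visits the left subtree, then the node, then the right subtree.
At daisy: go left to rye.
  At rye: go left to fern.
    At fern: go left to lily.
      At lily: go left to poppy.
        At poppy: no left child.
        Visit poppy.
        At poppy: go right to cedar.
          cedar is a leaf — visit cedar.
      Visit lily.
      At lily: no right child.
    Visit fern.
    At fern: go right to moss.
      At moss: go left to elm.
        elm is a leaf — visit elm.
      Visit moss.
      At moss: no right child.
  Visit rye.
  At rye: go right to lime.
    lime is a leaf — visit lime.
Visit daisy.
At daisy: go right to ash.
  At ash: go left to fir.
    At fir: go left to yew.
      yew is a leaf — visit yew.
    Visit fir.
    At fir: go right to pear.
      At pear: go left to kale.
        At kale: go left to sage.
          sage is a leaf — visit sage.
        Visit kale.
        At kale: no right child.
      Visit pear.
      At pear: no right child.
  Visit ash.
  At ash: go right to rose.
    rose is a leaf — visit rose.
Full in-order sequence: poppy, cedar, lily, fern, elm, moss, rye, lime, daisy, yew, fir, sage, kale, pear, ash, rose.

15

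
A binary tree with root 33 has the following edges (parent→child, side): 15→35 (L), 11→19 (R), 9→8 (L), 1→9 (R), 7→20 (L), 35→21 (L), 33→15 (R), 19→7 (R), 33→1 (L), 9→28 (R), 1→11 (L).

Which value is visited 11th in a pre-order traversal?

Pre-order visits the node, then its left subtree, then its right subtree.
Visit 33.
At 33: go left to 1.
  Visit 1.
  At 1: go left to 11.
    Visit 11.
    At 11: no left child.
    At 11: go right to 19.
      Visit 19.
      At 19: no left child.
      At 19: go right to 7.
        Visit 7.
        At 7: go left to 20.
          20 is a leaf — visit 20.
        At 7: no right child.
  At 1: go right to 9.
    Visit 9.
    At 9: go left to 8.
      8 is a leaf — visit 8.
    At 9: go right to 28.
      28 is a leaf — visit 28.
At 33: go right to 15.
  Visit 15.
  At 15: go left to 35.
    Visit 35.
    At 35: go left to 21.
      21 is a leaf — visit 21.
    At 35: no right child.
  At 15: no right child.
Full pre-order sequence: 33, 1, 11, 19, 7, 20, 9, 8, 28, 15, 35, 21.

35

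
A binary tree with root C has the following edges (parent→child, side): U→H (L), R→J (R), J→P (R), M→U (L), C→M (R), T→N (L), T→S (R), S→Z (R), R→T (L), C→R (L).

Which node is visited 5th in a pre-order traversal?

S

Pre-order visits the node, then its left subtree, then its right subtree.
Visit C.
At C: go left to R.
  Visit R.
  At R: go left to T.
    Visit T.
    At T: go left to N.
      N is a leaf — visit N.
    At T: go right to S.
      Visit S.
      At S: no left child.
      At S: go right to Z.
        Z is a leaf — visit Z.
  At R: go right to J.
    Visit J.
    At J: no left child.
    At J: go right to P.
      P is a leaf — visit P.
At C: go right to M.
  Visit M.
  At M: go left to U.
    Visit U.
    At U: go left to H.
      H is a leaf — visit H.
    At U: no right child.
  At M: no right child.
Full pre-order sequence: C, R, T, N, S, Z, J, P, M, U, H.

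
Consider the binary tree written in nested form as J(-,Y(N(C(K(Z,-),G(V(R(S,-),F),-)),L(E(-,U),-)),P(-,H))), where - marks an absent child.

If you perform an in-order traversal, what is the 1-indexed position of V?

7

In-order visits the left subtree, then the node, then the right subtree.
At J: no left child.
Visit J.
At J: go right to Y.
  At Y: go left to N.
    At N: go left to C.
      At C: go left to K.
        At K: go left to Z.
          Z is a leaf — visit Z.
        Visit K.
        At K: no right child.
      Visit C.
      At C: go right to G.
        At G: go left to V.
          At V: go left to R.
            At R: go left to S.
              S is a leaf — visit S.
            Visit R.
            At R: no right child.
          Visit V.
          At V: go right to F.
            F is a leaf — visit F.
        Visit G.
        At G: no right child.
    Visit N.
    At N: go right to L.
      At L: go left to E.
        At E: no left child.
        Visit E.
        At E: go right to U.
          U is a leaf — visit U.
      Visit L.
      At L: no right child.
  Visit Y.
  At Y: go right to P.
    At P: no left child.
    Visit P.
    At P: go right to H.
      H is a leaf — visit H.
Full in-order sequence: J, Z, K, C, S, R, V, F, G, N, E, U, L, Y, P, H.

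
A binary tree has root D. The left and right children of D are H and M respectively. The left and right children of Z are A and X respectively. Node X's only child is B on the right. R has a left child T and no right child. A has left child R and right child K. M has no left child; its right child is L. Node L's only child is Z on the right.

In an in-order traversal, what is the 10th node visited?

In-order visits the left subtree, then the node, then the right subtree.
At D: go left to H.
  H is a leaf — visit H.
Visit D.
At D: go right to M.
  At M: no left child.
  Visit M.
  At M: go right to L.
    At L: no left child.
    Visit L.
    At L: go right to Z.
      At Z: go left to A.
        At A: go left to R.
          At R: go left to T.
            T is a leaf — visit T.
          Visit R.
          At R: no right child.
        Visit A.
        At A: go right to K.
          K is a leaf — visit K.
      Visit Z.
      At Z: go right to X.
        At X: no left child.
        Visit X.
        At X: go right to B.
          B is a leaf — visit B.
Full in-order sequence: H, D, M, L, T, R, A, K, Z, X, B.

X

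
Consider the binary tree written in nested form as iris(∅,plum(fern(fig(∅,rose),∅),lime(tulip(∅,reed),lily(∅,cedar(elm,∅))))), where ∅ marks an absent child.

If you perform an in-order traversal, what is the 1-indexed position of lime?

In-order visits the left subtree, then the node, then the right subtree.
At iris: no left child.
Visit iris.
At iris: go right to plum.
  At plum: go left to fern.
    At fern: go left to fig.
      At fig: no left child.
      Visit fig.
      At fig: go right to rose.
        rose is a leaf — visit rose.
    Visit fern.
    At fern: no right child.
  Visit plum.
  At plum: go right to lime.
    At lime: go left to tulip.
      At tulip: no left child.
      Visit tulip.
      At tulip: go right to reed.
        reed is a leaf — visit reed.
    Visit lime.
    At lime: go right to lily.
      At lily: no left child.
      Visit lily.
      At lily: go right to cedar.
        At cedar: go left to elm.
          elm is a leaf — visit elm.
        Visit cedar.
        At cedar: no right child.
Full in-order sequence: iris, fig, rose, fern, plum, tulip, reed, lime, lily, elm, cedar.

8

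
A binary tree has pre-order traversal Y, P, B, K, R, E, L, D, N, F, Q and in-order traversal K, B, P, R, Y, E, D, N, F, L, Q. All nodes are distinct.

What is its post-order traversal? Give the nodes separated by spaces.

K B R P F N D Q L E Y

The first element of pre-order is the root; it splits in-order into left and right subtrees.
Root Y: left subtree has 4 nodes {K, B, P, R}, right has 6 {E, D, N, F, L, Q}.
  Root P: left subtree has 2 nodes {K, B}, right has 1 {R}.
    Root B: left subtree has 1 node {K}, right has 0 { }.
  Root E: left subtree has 0 nodes { }, right has 5 {D, N, F, L, Q}.
    Root L: left subtree has 3 nodes {D, N, F}, right has 1 {Q}.
      Root D: left subtree has 0 nodes { }, right has 2 {N, F}.
        Root N: left subtree has 0 nodes { }, right has 1 {F}.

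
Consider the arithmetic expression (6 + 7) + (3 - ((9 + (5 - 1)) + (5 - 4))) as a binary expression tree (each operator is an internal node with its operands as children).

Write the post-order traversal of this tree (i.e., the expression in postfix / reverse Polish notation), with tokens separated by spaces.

6 7 + 3 9 5 1 - + 5 4 - + - +

Post-order on an expression tree gives postfix notation: for each operator, emit left operand, right operand, then the operator.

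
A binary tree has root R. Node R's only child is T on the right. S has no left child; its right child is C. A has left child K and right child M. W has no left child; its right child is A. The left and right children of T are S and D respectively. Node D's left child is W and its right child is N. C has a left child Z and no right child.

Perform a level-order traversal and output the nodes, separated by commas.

Level-order visits nodes level by level from the root, left to right within each level.
Level 0: R
Level 1: T
Level 2: S, D
Level 3: C, W, N
Level 4: Z, A
Level 5: K, M

R, T, S, D, C, W, N, Z, A, K, M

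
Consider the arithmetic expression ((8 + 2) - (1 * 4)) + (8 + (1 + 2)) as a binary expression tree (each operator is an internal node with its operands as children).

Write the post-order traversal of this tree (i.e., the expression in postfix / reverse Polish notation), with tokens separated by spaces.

Post-order on an expression tree gives postfix notation: for each operator, emit left operand, right operand, then the operator.

8 2 + 1 4 * - 8 1 2 + + +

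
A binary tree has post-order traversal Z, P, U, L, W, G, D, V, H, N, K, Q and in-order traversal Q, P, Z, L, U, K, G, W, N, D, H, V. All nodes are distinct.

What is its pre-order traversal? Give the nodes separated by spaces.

The last element of post-order is the root; it splits in-order into left and right subtrees.
Root Q: left subtree has 0 nodes { }, right has 11 {P, Z, L, U, K, G, W, N, D, H, V}.
  Root K: left subtree has 4 nodes {P, Z, L, U}, right has 6 {G, W, N, D, H, V}.
    Root L: left subtree has 2 nodes {P, Z}, right has 1 {U}.
      Root P: left subtree has 0 nodes { }, right has 1 {Z}.
    Root N: left subtree has 2 nodes {G, W}, right has 3 {D, H, V}.
      Root G: left subtree has 0 nodes { }, right has 1 {W}.
      Root H: left subtree has 1 node {D}, right has 1 {V}.

Q K L P Z U N G W H D V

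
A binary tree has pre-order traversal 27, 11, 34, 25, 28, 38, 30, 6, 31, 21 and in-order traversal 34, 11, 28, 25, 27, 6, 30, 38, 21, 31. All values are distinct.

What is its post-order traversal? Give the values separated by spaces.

The first element of pre-order is the root; it splits in-order into left and right subtrees.
Root 27: left subtree has 4 nodes {34, 11, 28, 25}, right has 5 {6, 30, 38, 21, 31}.
  Root 11: left subtree has 1 node {34}, right has 2 {28, 25}.
    Root 25: left subtree has 1 node {28}, right has 0 { }.
  Root 38: left subtree has 2 nodes {6, 30}, right has 2 {21, 31}.
    Root 30: left subtree has 1 node {6}, right has 0 { }.
    Root 31: left subtree has 1 node {21}, right has 0 { }.

34 28 25 11 6 30 21 31 38 27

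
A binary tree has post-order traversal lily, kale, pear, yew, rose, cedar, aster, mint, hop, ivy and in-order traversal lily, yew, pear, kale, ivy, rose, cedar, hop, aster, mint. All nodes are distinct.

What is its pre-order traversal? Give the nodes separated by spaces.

The last element of post-order is the root; it splits in-order into left and right subtrees.
Root ivy: left subtree has 4 nodes {lily, yew, pear, kale}, right has 5 {rose, cedar, hop, aster, mint}.
  Root yew: left subtree has 1 node {lily}, right has 2 {pear, kale}.
    Root pear: left subtree has 0 nodes { }, right has 1 {kale}.
  Root hop: left subtree has 2 nodes {rose, cedar}, right has 2 {aster, mint}.
    Root cedar: left subtree has 1 node {rose}, right has 0 { }.
    Root mint: left subtree has 1 node {aster}, right has 0 { }.

ivy yew lily pear kale hop cedar rose mint aster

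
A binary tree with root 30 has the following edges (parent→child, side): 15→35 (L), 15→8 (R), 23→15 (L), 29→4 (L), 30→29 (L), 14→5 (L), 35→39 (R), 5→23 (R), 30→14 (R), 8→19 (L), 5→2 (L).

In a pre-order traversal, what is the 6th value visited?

2

Pre-order visits the node, then its left subtree, then its right subtree.
Visit 30.
At 30: go left to 29.
  Visit 29.
  At 29: go left to 4.
    4 is a leaf — visit 4.
  At 29: no right child.
At 30: go right to 14.
  Visit 14.
  At 14: go left to 5.
    Visit 5.
    At 5: go left to 2.
      2 is a leaf — visit 2.
    At 5: go right to 23.
      Visit 23.
      At 23: go left to 15.
        Visit 15.
        At 15: go left to 35.
          Visit 35.
          At 35: no left child.
          At 35: go right to 39.
            39 is a leaf — visit 39.
        At 15: go right to 8.
          Visit 8.
          At 8: go left to 19.
            19 is a leaf — visit 19.
          At 8: no right child.
      At 23: no right child.
  At 14: no right child.
Full pre-order sequence: 30, 29, 4, 14, 5, 2, 23, 15, 35, 39, 8, 19.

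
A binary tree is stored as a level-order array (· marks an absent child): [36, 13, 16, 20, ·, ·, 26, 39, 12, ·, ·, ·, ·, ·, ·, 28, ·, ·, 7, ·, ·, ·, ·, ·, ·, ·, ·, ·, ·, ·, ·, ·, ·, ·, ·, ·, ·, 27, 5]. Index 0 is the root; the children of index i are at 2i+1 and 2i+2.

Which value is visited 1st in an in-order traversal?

28

In-order visits the left subtree, then the node, then the right subtree.
At 36: go left to 13.
  At 13: go left to 20.
    At 20: go left to 39.
      At 39: go left to 28.
        28 is a leaf — visit 28.
      Visit 39.
      At 39: no right child.
    Visit 20.
    At 20: go right to 12.
      At 12: no left child.
      Visit 12.
      At 12: go right to 7.
        At 7: go left to 27.
          27 is a leaf — visit 27.
        Visit 7.
        At 7: go right to 5.
          5 is a leaf — visit 5.
  Visit 13.
  At 13: no right child.
Visit 36.
At 36: go right to 16.
  At 16: no left child.
  Visit 16.
  At 16: go right to 26.
    26 is a leaf — visit 26.
Full in-order sequence: 28, 39, 20, 12, 27, 7, 5, 13, 36, 16, 26.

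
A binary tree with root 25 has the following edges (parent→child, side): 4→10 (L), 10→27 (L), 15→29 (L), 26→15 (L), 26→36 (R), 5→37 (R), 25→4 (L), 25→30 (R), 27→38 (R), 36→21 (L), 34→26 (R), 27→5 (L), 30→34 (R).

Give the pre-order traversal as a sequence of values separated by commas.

Pre-order visits the node, then its left subtree, then its right subtree.
Visit 25.
At 25: go left to 4.
  Visit 4.
  At 4: go left to 10.
    Visit 10.
    At 10: go left to 27.
      Visit 27.
      At 27: go left to 5.
        Visit 5.
        At 5: no left child.
        At 5: go right to 37.
          37 is a leaf — visit 37.
      At 27: go right to 38.
        38 is a leaf — visit 38.
    At 10: no right child.
  At 4: no right child.
At 25: go right to 30.
  Visit 30.
  At 30: no left child.
  At 30: go right to 34.
    Visit 34.
    At 34: no left child.
    At 34: go right to 26.
      Visit 26.
      At 26: go left to 15.
        Visit 15.
        At 15: go left to 29.
          29 is a leaf — visit 29.
        At 15: no right child.
      At 26: go right to 36.
        Visit 36.
        At 36: go left to 21.
          21 is a leaf — visit 21.
        At 36: no right child.

25, 4, 10, 27, 5, 37, 38, 30, 34, 26, 15, 29, 36, 21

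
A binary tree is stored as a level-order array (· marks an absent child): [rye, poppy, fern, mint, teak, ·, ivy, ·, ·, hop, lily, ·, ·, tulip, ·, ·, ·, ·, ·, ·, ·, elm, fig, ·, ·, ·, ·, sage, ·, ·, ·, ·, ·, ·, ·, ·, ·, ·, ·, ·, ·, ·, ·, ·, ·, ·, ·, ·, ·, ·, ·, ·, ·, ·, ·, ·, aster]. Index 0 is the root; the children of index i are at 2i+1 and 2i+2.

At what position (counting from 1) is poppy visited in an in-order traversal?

2

In-order visits the left subtree, then the node, then the right subtree.
At rye: go left to poppy.
  At poppy: go left to mint.
    mint is a leaf — visit mint.
  Visit poppy.
  At poppy: go right to teak.
    At teak: go left to hop.
      hop is a leaf — visit hop.
    Visit teak.
    At teak: go right to lily.
      At lily: go left to elm.
        elm is a leaf — visit elm.
      Visit lily.
      At lily: go right to fig.
        fig is a leaf — visit fig.
Visit rye.
At rye: go right to fern.
  At fern: no left child.
  Visit fern.
  At fern: go right to ivy.
    At ivy: go left to tulip.
      At tulip: go left to sage.
        At sage: no left child.
        Visit sage.
        At sage: go right to aster.
          aster is a leaf — visit aster.
      Visit tulip.
      At tulip: no right child.
    Visit ivy.
    At ivy: no right child.
Full in-order sequence: mint, poppy, hop, teak, elm, lily, fig, rye, fern, sage, aster, tulip, ivy.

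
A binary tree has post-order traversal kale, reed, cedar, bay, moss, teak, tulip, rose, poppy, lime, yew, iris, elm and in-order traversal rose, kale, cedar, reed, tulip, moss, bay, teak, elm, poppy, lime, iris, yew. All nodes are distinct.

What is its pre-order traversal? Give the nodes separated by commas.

The last element of post-order is the root; it splits in-order into left and right subtrees.
Root elm: left subtree has 8 nodes {rose, kale, cedar, reed, tulip, moss, bay, teak}, right has 4 {poppy, lime, iris, yew}.
  Root rose: left subtree has 0 nodes { }, right has 7 {kale, cedar, reed, tulip, moss, bay, teak}.
    Root tulip: left subtree has 3 nodes {kale, cedar, reed}, right has 3 {moss, bay, teak}.
      Root cedar: left subtree has 1 node {kale}, right has 1 {reed}.
      Root teak: left subtree has 2 nodes {moss, bay}, right has 0 { }.
        Root moss: left subtree has 0 nodes { }, right has 1 {bay}.
  Root iris: left subtree has 2 nodes {poppy, lime}, right has 1 {yew}.
    Root lime: left subtree has 1 node {poppy}, right has 0 { }.

elm, rose, tulip, cedar, kale, reed, teak, moss, bay, iris, lime, poppy, yew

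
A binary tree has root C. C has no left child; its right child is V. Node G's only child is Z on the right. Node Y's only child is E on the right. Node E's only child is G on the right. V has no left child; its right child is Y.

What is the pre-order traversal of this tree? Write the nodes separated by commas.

Pre-order visits the node, then its left subtree, then its right subtree.
Visit C.
At C: no left child.
At C: go right to V.
  Visit V.
  At V: no left child.
  At V: go right to Y.
    Visit Y.
    At Y: no left child.
    At Y: go right to E.
      Visit E.
      At E: no left child.
      At E: go right to G.
        Visit G.
        At G: no left child.
        At G: go right to Z.
          Z is a leaf — visit Z.

C, V, Y, E, G, Z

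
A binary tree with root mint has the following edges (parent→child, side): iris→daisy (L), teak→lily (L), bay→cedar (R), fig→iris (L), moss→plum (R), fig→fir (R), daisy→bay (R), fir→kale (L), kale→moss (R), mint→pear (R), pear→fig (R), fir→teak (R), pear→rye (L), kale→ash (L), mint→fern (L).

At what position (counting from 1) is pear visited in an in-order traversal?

In-order visits the left subtree, then the node, then the right subtree.
At mint: go left to fern.
  fern is a leaf — visit fern.
Visit mint.
At mint: go right to pear.
  At pear: go left to rye.
    rye is a leaf — visit rye.
  Visit pear.
  At pear: go right to fig.
    At fig: go left to iris.
      At iris: go left to daisy.
        At daisy: no left child.
        Visit daisy.
        At daisy: go right to bay.
          At bay: no left child.
          Visit bay.
          At bay: go right to cedar.
            cedar is a leaf — visit cedar.
      Visit iris.
      At iris: no right child.
    Visit fig.
    At fig: go right to fir.
      At fir: go left to kale.
        At kale: go left to ash.
          ash is a leaf — visit ash.
        Visit kale.
        At kale: go right to moss.
          At moss: no left child.
          Visit moss.
          At moss: go right to plum.
            plum is a leaf — visit plum.
      Visit fir.
      At fir: go right to teak.
        At teak: go left to lily.
          lily is a leaf — visit lily.
        Visit teak.
        At teak: no right child.
Full in-order sequence: fern, mint, rye, pear, daisy, bay, cedar, iris, fig, ash, kale, moss, plum, fir, lily, teak.

4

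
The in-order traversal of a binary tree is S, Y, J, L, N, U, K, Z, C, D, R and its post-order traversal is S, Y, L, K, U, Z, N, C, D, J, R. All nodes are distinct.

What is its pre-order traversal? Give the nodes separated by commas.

R, J, Y, S, D, C, N, L, Z, U, K

The last element of post-order is the root; it splits in-order into left and right subtrees.
Root R: left subtree has 10 nodes {S, Y, J, L, N, U, K, Z, C, D}, right has 0 { }.
  Root J: left subtree has 2 nodes {S, Y}, right has 7 {L, N, U, K, Z, C, D}.
    Root Y: left subtree has 1 node {S}, right has 0 { }.
    Root D: left subtree has 6 nodes {L, N, U, K, Z, C}, right has 0 { }.
      Root C: left subtree has 5 nodes {L, N, U, K, Z}, right has 0 { }.
        Root N: left subtree has 1 node {L}, right has 3 {U, K, Z}.
          Root Z: left subtree has 2 nodes {U, K}, right has 0 { }.
            Root U: left subtree has 0 nodes { }, right has 1 {K}.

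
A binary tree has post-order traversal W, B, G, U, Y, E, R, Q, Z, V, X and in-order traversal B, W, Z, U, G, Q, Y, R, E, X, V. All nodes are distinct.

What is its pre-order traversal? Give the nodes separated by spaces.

X Z B W Q U G R Y E V

The last element of post-order is the root; it splits in-order into left and right subtrees.
Root X: left subtree has 9 nodes {B, W, Z, U, G, Q, Y, R, E}, right has 1 {V}.
  Root Z: left subtree has 2 nodes {B, W}, right has 6 {U, G, Q, Y, R, E}.
    Root B: left subtree has 0 nodes { }, right has 1 {W}.
    Root Q: left subtree has 2 nodes {U, G}, right has 3 {Y, R, E}.
      Root U: left subtree has 0 nodes { }, right has 1 {G}.
      Root R: left subtree has 1 node {Y}, right has 1 {E}.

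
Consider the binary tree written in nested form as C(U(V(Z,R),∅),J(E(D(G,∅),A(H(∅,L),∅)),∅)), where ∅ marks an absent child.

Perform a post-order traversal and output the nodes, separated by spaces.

Post-order visits the left subtree, then the right subtree, then the node.
At C: go left to U.
  At U: go left to V.
    At V: go left to Z.
      Z is a leaf — visit Z.
    At V: go right to R.
      R is a leaf — visit R.
    Visit V.
  At U: no right child.
  Visit U.
At C: go right to J.
  At J: go left to E.
    At E: go left to D.
      At D: go left to G.
        G is a leaf — visit G.
      At D: no right child.
      Visit D.
    At E: go right to A.
      At A: go left to H.
        At H: no left child.
        At H: go right to L.
          L is a leaf — visit L.
        Visit H.
      At A: no right child.
      Visit A.
    Visit E.
  At J: no right child.
  Visit J.
Visit C.

Z R V U G D L H A E J C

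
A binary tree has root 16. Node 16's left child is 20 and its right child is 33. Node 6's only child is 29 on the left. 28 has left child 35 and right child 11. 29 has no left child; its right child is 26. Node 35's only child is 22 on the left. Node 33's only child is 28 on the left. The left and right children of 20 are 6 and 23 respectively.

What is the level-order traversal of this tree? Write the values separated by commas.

16, 20, 33, 6, 23, 28, 29, 35, 11, 26, 22

Level-order visits nodes level by level from the root, left to right within each level.
Level 0: 16
Level 1: 20, 33
Level 2: 6, 23, 28
Level 3: 29, 35, 11
Level 4: 26, 22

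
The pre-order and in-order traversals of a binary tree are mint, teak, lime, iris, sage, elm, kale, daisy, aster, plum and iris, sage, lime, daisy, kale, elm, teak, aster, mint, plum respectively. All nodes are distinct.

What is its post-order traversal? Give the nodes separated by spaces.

The first element of pre-order is the root; it splits in-order into left and right subtrees.
Root mint: left subtree has 8 nodes {iris, sage, lime, daisy, kale, elm, teak, aster}, right has 1 {plum}.
  Root teak: left subtree has 6 nodes {iris, sage, lime, daisy, kale, elm}, right has 1 {aster}.
    Root lime: left subtree has 2 nodes {iris, sage}, right has 3 {daisy, kale, elm}.
      Root iris: left subtree has 0 nodes { }, right has 1 {sage}.
      Root elm: left subtree has 2 nodes {daisy, kale}, right has 0 { }.
        Root kale: left subtree has 1 node {daisy}, right has 0 { }.

sage iris daisy kale elm lime aster teak plum mint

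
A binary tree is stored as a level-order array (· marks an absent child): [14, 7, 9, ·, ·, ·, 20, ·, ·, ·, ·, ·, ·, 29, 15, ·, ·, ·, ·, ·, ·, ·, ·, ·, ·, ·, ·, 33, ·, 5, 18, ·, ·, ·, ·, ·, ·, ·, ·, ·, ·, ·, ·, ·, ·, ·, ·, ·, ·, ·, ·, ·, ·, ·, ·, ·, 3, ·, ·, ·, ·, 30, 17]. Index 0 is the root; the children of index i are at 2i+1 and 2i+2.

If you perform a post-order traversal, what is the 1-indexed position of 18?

8

Post-order visits the left subtree, then the right subtree, then the node.
At 14: go left to 7.
  7 is a leaf — visit 7.
At 14: go right to 9.
  At 9: no left child.
  At 9: go right to 20.
    At 20: go left to 29.
      At 29: go left to 33.
        At 33: no left child.
        At 33: go right to 3.
          3 is a leaf — visit 3.
        Visit 33.
      At 29: no right child.
      Visit 29.
    At 20: go right to 15.
      At 15: go left to 5.
        5 is a leaf — visit 5.
      At 15: go right to 18.
        At 18: go left to 30.
          30 is a leaf — visit 30.
        At 18: go right to 17.
          17 is a leaf — visit 17.
        Visit 18.
      Visit 15.
    Visit 20.
  Visit 9.
Visit 14.
Full post-order sequence: 7, 3, 33, 29, 5, 30, 17, 18, 15, 20, 9, 14.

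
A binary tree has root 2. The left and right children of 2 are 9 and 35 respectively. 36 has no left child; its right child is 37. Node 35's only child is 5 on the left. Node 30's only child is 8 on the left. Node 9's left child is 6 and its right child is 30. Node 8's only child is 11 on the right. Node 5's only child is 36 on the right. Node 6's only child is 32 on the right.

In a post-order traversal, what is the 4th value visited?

8

Post-order visits the left subtree, then the right subtree, then the node.
At 2: go left to 9.
  At 9: go left to 6.
    At 6: no left child.
    At 6: go right to 32.
      32 is a leaf — visit 32.
    Visit 6.
  At 9: go right to 30.
    At 30: go left to 8.
      At 8: no left child.
      At 8: go right to 11.
        11 is a leaf — visit 11.
      Visit 8.
    At 30: no right child.
    Visit 30.
  Visit 9.
At 2: go right to 35.
  At 35: go left to 5.
    At 5: no left child.
    At 5: go right to 36.
      At 36: no left child.
      At 36: go right to 37.
        37 is a leaf — visit 37.
      Visit 36.
    Visit 5.
  At 35: no right child.
  Visit 35.
Visit 2.
Full post-order sequence: 32, 6, 11, 8, 30, 9, 37, 36, 5, 35, 2.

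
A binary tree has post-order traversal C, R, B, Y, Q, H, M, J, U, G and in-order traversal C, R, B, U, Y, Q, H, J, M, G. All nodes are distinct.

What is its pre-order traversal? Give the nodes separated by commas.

The last element of post-order is the root; it splits in-order into left and right subtrees.
Root G: left subtree has 9 nodes {C, R, B, U, Y, Q, H, J, M}, right has 0 { }.
  Root U: left subtree has 3 nodes {C, R, B}, right has 5 {Y, Q, H, J, M}.
    Root B: left subtree has 2 nodes {C, R}, right has 0 { }.
      Root R: left subtree has 1 node {C}, right has 0 { }.
    Root J: left subtree has 3 nodes {Y, Q, H}, right has 1 {M}.
      Root H: left subtree has 2 nodes {Y, Q}, right has 0 { }.
        Root Q: left subtree has 1 node {Y}, right has 0 { }.

G, U, B, R, C, J, H, Q, Y, M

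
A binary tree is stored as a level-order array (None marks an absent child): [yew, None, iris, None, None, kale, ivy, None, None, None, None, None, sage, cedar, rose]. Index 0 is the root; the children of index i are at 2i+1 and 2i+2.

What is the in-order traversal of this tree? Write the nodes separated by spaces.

yew kale sage iris cedar ivy rose

In-order visits the left subtree, then the node, then the right subtree.
At yew: no left child.
Visit yew.
At yew: go right to iris.
  At iris: go left to kale.
    At kale: no left child.
    Visit kale.
    At kale: go right to sage.
      sage is a leaf — visit sage.
  Visit iris.
  At iris: go right to ivy.
    At ivy: go left to cedar.
      cedar is a leaf — visit cedar.
    Visit ivy.
    At ivy: go right to rose.
      rose is a leaf — visit rose.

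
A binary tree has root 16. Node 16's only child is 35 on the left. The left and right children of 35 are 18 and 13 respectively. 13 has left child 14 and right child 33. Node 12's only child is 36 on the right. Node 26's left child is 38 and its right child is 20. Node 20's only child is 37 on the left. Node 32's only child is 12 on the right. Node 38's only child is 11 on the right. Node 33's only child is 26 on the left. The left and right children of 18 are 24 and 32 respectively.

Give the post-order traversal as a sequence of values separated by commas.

Post-order visits the left subtree, then the right subtree, then the node.
At 16: go left to 35.
  At 35: go left to 18.
    At 18: go left to 24.
      24 is a leaf — visit 24.
    At 18: go right to 32.
      At 32: no left child.
      At 32: go right to 12.
        At 12: no left child.
        At 12: go right to 36.
          36 is a leaf — visit 36.
        Visit 12.
      Visit 32.
    Visit 18.
  At 35: go right to 13.
    At 13: go left to 14.
      14 is a leaf — visit 14.
    At 13: go right to 33.
      At 33: go left to 26.
        At 26: go left to 38.
          At 38: no left child.
          At 38: go right to 11.
            11 is a leaf — visit 11.
          Visit 38.
        At 26: go right to 20.
          At 20: go left to 37.
            37 is a leaf — visit 37.
          At 20: no right child.
          Visit 20.
        Visit 26.
      At 33: no right child.
      Visit 33.
    Visit 13.
  Visit 35.
At 16: no right child.
Visit 16.

24, 36, 12, 32, 18, 14, 11, 38, 37, 20, 26, 33, 13, 35, 16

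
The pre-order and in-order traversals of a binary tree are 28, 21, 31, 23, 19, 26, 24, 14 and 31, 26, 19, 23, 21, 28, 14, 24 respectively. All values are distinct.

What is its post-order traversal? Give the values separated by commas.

26, 19, 23, 31, 21, 14, 24, 28

The first element of pre-order is the root; it splits in-order into left and right subtrees.
Root 28: left subtree has 5 nodes {31, 26, 19, 23, 21}, right has 2 {14, 24}.
  Root 21: left subtree has 4 nodes {31, 26, 19, 23}, right has 0 { }.
    Root 31: left subtree has 0 nodes { }, right has 3 {26, 19, 23}.
      Root 23: left subtree has 2 nodes {26, 19}, right has 0 { }.
        Root 19: left subtree has 1 node {26}, right has 0 { }.
  Root 24: left subtree has 1 node {14}, right has 0 { }.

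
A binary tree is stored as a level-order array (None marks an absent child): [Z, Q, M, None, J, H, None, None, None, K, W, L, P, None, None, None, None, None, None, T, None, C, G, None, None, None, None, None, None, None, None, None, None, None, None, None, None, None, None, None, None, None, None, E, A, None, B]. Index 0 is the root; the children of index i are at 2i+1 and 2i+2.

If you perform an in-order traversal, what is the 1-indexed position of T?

In-order visits the left subtree, then the node, then the right subtree.
At Z: go left to Q.
  At Q: no left child.
  Visit Q.
  At Q: go right to J.
    At J: go left to K.
      At K: go left to T.
        T is a leaf — visit T.
      Visit K.
      At K: no right child.
    Visit J.
    At J: go right to W.
      At W: go left to C.
        At C: go left to E.
          E is a leaf — visit E.
        Visit C.
        At C: go right to A.
          A is a leaf — visit A.
      Visit W.
      At W: go right to G.
        At G: no left child.
        Visit G.
        At G: go right to B.
          B is a leaf — visit B.
Visit Z.
At Z: go right to M.
  At M: go left to H.
    At H: go left to L.
      L is a leaf — visit L.
    Visit H.
    At H: go right to P.
      P is a leaf — visit P.
  Visit M.
  At M: no right child.
Full in-order sequence: Q, T, K, J, E, C, A, W, G, B, Z, L, H, P, M.

2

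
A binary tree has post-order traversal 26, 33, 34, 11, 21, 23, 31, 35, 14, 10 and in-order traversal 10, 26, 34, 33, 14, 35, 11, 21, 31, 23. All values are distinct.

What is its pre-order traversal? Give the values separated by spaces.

10 14 34 26 33 35 31 21 11 23

The last element of post-order is the root; it splits in-order into left and right subtrees.
Root 10: left subtree has 0 nodes { }, right has 9 {26, 34, 33, 14, 35, 11, 21, 31, 23}.
  Root 14: left subtree has 3 nodes {26, 34, 33}, right has 5 {35, 11, 21, 31, 23}.
    Root 34: left subtree has 1 node {26}, right has 1 {33}.
    Root 35: left subtree has 0 nodes { }, right has 4 {11, 21, 31, 23}.
      Root 31: left subtree has 2 nodes {11, 21}, right has 1 {23}.
        Root 21: left subtree has 1 node {11}, right has 0 { }.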